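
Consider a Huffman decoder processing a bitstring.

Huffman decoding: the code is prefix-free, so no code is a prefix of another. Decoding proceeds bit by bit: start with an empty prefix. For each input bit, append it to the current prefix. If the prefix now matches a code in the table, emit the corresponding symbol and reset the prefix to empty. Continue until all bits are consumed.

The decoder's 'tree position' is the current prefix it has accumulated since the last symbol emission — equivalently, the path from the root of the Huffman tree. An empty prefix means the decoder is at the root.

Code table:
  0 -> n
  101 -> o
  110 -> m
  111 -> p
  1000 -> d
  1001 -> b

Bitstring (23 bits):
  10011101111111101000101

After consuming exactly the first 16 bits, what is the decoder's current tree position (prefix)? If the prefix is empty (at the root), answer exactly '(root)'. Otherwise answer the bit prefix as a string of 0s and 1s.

Answer: (root)

Derivation:
Bit 0: prefix='1' (no match yet)
Bit 1: prefix='10' (no match yet)
Bit 2: prefix='100' (no match yet)
Bit 3: prefix='1001' -> emit 'b', reset
Bit 4: prefix='1' (no match yet)
Bit 5: prefix='11' (no match yet)
Bit 6: prefix='110' -> emit 'm', reset
Bit 7: prefix='1' (no match yet)
Bit 8: prefix='11' (no match yet)
Bit 9: prefix='111' -> emit 'p', reset
Bit 10: prefix='1' (no match yet)
Bit 11: prefix='11' (no match yet)
Bit 12: prefix='111' -> emit 'p', reset
Bit 13: prefix='1' (no match yet)
Bit 14: prefix='11' (no match yet)
Bit 15: prefix='110' -> emit 'm', reset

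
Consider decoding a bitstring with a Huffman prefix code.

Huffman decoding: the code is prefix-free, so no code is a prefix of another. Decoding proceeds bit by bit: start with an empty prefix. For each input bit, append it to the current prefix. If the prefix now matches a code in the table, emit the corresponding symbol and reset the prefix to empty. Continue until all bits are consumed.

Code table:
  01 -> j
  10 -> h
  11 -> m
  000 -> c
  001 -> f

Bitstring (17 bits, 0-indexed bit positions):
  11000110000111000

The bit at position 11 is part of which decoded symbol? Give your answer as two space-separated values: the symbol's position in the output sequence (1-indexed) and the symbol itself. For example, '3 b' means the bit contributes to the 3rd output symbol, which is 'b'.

Bit 0: prefix='1' (no match yet)
Bit 1: prefix='11' -> emit 'm', reset
Bit 2: prefix='0' (no match yet)
Bit 3: prefix='00' (no match yet)
Bit 4: prefix='000' -> emit 'c', reset
Bit 5: prefix='1' (no match yet)
Bit 6: prefix='11' -> emit 'm', reset
Bit 7: prefix='0' (no match yet)
Bit 8: prefix='00' (no match yet)
Bit 9: prefix='000' -> emit 'c', reset
Bit 10: prefix='0' (no match yet)
Bit 11: prefix='01' -> emit 'j', reset
Bit 12: prefix='1' (no match yet)
Bit 13: prefix='11' -> emit 'm', reset
Bit 14: prefix='0' (no match yet)
Bit 15: prefix='00' (no match yet)

Answer: 5 j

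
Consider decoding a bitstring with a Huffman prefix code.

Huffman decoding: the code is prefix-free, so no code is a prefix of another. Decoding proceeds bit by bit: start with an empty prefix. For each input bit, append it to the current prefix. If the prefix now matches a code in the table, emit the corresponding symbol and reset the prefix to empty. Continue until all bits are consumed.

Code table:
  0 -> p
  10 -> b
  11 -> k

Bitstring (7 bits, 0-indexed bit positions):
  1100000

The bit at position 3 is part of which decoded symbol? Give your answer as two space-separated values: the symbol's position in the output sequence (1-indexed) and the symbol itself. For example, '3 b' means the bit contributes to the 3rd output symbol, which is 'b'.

Bit 0: prefix='1' (no match yet)
Bit 1: prefix='11' -> emit 'k', reset
Bit 2: prefix='0' -> emit 'p', reset
Bit 3: prefix='0' -> emit 'p', reset
Bit 4: prefix='0' -> emit 'p', reset
Bit 5: prefix='0' -> emit 'p', reset
Bit 6: prefix='0' -> emit 'p', reset

Answer: 3 p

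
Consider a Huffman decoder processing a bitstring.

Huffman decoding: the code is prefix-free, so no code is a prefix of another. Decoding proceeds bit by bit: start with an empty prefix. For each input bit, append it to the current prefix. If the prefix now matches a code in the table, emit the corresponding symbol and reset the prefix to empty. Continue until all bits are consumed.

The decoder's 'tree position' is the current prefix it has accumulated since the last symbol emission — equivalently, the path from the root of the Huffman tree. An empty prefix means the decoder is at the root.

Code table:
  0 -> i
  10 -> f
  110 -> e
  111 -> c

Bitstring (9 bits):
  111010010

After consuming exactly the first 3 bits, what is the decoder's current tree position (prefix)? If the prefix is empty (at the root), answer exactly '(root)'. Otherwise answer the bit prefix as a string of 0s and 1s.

Bit 0: prefix='1' (no match yet)
Bit 1: prefix='11' (no match yet)
Bit 2: prefix='111' -> emit 'c', reset

Answer: (root)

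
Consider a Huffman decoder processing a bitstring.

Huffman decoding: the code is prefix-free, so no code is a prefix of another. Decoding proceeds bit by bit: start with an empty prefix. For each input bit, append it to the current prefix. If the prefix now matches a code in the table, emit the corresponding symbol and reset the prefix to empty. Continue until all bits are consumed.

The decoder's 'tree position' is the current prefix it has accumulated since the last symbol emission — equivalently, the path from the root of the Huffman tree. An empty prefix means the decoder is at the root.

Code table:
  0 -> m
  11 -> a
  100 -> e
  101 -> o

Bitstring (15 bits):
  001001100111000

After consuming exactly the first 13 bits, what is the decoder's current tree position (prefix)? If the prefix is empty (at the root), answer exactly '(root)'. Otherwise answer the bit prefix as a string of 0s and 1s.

Answer: 10

Derivation:
Bit 0: prefix='0' -> emit 'm', reset
Bit 1: prefix='0' -> emit 'm', reset
Bit 2: prefix='1' (no match yet)
Bit 3: prefix='10' (no match yet)
Bit 4: prefix='100' -> emit 'e', reset
Bit 5: prefix='1' (no match yet)
Bit 6: prefix='11' -> emit 'a', reset
Bit 7: prefix='0' -> emit 'm', reset
Bit 8: prefix='0' -> emit 'm', reset
Bit 9: prefix='1' (no match yet)
Bit 10: prefix='11' -> emit 'a', reset
Bit 11: prefix='1' (no match yet)
Bit 12: prefix='10' (no match yet)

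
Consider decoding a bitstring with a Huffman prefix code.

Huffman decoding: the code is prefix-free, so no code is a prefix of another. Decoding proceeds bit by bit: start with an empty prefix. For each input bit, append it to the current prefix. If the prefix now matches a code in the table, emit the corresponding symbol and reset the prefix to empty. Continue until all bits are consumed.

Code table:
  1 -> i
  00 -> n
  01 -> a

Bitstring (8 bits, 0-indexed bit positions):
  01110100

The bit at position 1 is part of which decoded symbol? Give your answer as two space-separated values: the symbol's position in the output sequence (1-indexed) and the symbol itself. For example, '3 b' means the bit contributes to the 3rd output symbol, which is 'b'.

Answer: 1 a

Derivation:
Bit 0: prefix='0' (no match yet)
Bit 1: prefix='01' -> emit 'a', reset
Bit 2: prefix='1' -> emit 'i', reset
Bit 3: prefix='1' -> emit 'i', reset
Bit 4: prefix='0' (no match yet)
Bit 5: prefix='01' -> emit 'a', reset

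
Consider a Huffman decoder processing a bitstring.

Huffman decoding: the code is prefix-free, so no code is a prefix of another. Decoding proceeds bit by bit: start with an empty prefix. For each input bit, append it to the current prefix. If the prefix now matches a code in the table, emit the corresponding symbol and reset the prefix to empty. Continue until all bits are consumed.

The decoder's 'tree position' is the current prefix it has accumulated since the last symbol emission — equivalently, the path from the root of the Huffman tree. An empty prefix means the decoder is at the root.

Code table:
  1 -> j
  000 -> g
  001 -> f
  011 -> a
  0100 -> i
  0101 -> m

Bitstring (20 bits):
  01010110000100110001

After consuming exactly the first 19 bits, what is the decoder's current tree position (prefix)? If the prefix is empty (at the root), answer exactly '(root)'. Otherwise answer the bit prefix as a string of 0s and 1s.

Answer: (root)

Derivation:
Bit 0: prefix='0' (no match yet)
Bit 1: prefix='01' (no match yet)
Bit 2: prefix='010' (no match yet)
Bit 3: prefix='0101' -> emit 'm', reset
Bit 4: prefix='0' (no match yet)
Bit 5: prefix='01' (no match yet)
Bit 6: prefix='011' -> emit 'a', reset
Bit 7: prefix='0' (no match yet)
Bit 8: prefix='00' (no match yet)
Bit 9: prefix='000' -> emit 'g', reset
Bit 10: prefix='0' (no match yet)
Bit 11: prefix='01' (no match yet)
Bit 12: prefix='010' (no match yet)
Bit 13: prefix='0100' -> emit 'i', reset
Bit 14: prefix='1' -> emit 'j', reset
Bit 15: prefix='1' -> emit 'j', reset
Bit 16: prefix='0' (no match yet)
Bit 17: prefix='00' (no match yet)
Bit 18: prefix='000' -> emit 'g', reset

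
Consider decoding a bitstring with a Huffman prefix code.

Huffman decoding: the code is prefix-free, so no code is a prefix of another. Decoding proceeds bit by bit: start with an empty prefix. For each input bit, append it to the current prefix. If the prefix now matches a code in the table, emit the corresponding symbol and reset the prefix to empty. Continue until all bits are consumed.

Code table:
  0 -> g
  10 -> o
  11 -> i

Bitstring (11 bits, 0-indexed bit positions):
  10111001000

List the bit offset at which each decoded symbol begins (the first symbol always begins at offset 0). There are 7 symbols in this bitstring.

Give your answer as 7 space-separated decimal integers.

Answer: 0 2 4 6 7 9 10

Derivation:
Bit 0: prefix='1' (no match yet)
Bit 1: prefix='10' -> emit 'o', reset
Bit 2: prefix='1' (no match yet)
Bit 3: prefix='11' -> emit 'i', reset
Bit 4: prefix='1' (no match yet)
Bit 5: prefix='10' -> emit 'o', reset
Bit 6: prefix='0' -> emit 'g', reset
Bit 7: prefix='1' (no match yet)
Bit 8: prefix='10' -> emit 'o', reset
Bit 9: prefix='0' -> emit 'g', reset
Bit 10: prefix='0' -> emit 'g', reset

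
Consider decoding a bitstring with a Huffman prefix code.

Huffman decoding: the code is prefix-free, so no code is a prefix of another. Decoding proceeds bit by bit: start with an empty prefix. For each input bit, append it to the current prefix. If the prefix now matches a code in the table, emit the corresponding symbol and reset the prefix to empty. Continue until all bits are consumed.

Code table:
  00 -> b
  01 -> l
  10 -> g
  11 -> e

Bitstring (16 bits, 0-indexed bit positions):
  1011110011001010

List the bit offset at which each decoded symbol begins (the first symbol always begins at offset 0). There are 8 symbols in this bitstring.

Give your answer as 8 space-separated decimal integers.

Bit 0: prefix='1' (no match yet)
Bit 1: prefix='10' -> emit 'g', reset
Bit 2: prefix='1' (no match yet)
Bit 3: prefix='11' -> emit 'e', reset
Bit 4: prefix='1' (no match yet)
Bit 5: prefix='11' -> emit 'e', reset
Bit 6: prefix='0' (no match yet)
Bit 7: prefix='00' -> emit 'b', reset
Bit 8: prefix='1' (no match yet)
Bit 9: prefix='11' -> emit 'e', reset
Bit 10: prefix='0' (no match yet)
Bit 11: prefix='00' -> emit 'b', reset
Bit 12: prefix='1' (no match yet)
Bit 13: prefix='10' -> emit 'g', reset
Bit 14: prefix='1' (no match yet)
Bit 15: prefix='10' -> emit 'g', reset

Answer: 0 2 4 6 8 10 12 14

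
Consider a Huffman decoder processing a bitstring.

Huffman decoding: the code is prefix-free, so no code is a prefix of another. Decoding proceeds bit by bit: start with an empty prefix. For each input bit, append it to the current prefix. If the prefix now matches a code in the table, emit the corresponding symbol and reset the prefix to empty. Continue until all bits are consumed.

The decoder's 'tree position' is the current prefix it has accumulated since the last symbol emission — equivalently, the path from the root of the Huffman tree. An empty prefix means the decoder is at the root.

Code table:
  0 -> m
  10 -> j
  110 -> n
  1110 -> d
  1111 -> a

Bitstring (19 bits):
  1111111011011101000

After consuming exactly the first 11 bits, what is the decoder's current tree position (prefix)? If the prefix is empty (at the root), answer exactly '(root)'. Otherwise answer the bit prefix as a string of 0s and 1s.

Bit 0: prefix='1' (no match yet)
Bit 1: prefix='11' (no match yet)
Bit 2: prefix='111' (no match yet)
Bit 3: prefix='1111' -> emit 'a', reset
Bit 4: prefix='1' (no match yet)
Bit 5: prefix='11' (no match yet)
Bit 6: prefix='111' (no match yet)
Bit 7: prefix='1110' -> emit 'd', reset
Bit 8: prefix='1' (no match yet)
Bit 9: prefix='11' (no match yet)
Bit 10: prefix='110' -> emit 'n', reset

Answer: (root)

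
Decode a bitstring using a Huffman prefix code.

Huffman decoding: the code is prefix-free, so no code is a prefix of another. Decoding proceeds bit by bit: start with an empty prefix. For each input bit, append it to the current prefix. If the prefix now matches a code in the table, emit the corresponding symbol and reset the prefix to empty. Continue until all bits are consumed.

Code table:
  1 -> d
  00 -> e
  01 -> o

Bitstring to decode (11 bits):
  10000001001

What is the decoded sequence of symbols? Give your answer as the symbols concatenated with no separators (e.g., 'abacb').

Bit 0: prefix='1' -> emit 'd', reset
Bit 1: prefix='0' (no match yet)
Bit 2: prefix='00' -> emit 'e', reset
Bit 3: prefix='0' (no match yet)
Bit 4: prefix='00' -> emit 'e', reset
Bit 5: prefix='0' (no match yet)
Bit 6: prefix='00' -> emit 'e', reset
Bit 7: prefix='1' -> emit 'd', reset
Bit 8: prefix='0' (no match yet)
Bit 9: prefix='00' -> emit 'e', reset
Bit 10: prefix='1' -> emit 'd', reset

Answer: deeeded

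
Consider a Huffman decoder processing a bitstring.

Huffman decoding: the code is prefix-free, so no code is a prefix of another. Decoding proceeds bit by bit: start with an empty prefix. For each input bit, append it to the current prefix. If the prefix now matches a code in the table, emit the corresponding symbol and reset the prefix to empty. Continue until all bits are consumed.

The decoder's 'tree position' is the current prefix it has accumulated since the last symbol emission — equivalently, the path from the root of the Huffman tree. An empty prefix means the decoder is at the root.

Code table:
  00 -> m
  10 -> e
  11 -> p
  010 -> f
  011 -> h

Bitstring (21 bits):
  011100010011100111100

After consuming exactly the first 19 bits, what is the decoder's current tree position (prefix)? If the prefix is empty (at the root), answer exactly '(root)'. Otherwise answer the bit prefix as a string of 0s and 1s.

Answer: (root)

Derivation:
Bit 0: prefix='0' (no match yet)
Bit 1: prefix='01' (no match yet)
Bit 2: prefix='011' -> emit 'h', reset
Bit 3: prefix='1' (no match yet)
Bit 4: prefix='10' -> emit 'e', reset
Bit 5: prefix='0' (no match yet)
Bit 6: prefix='00' -> emit 'm', reset
Bit 7: prefix='1' (no match yet)
Bit 8: prefix='10' -> emit 'e', reset
Bit 9: prefix='0' (no match yet)
Bit 10: prefix='01' (no match yet)
Bit 11: prefix='011' -> emit 'h', reset
Bit 12: prefix='1' (no match yet)
Bit 13: prefix='10' -> emit 'e', reset
Bit 14: prefix='0' (no match yet)
Bit 15: prefix='01' (no match yet)
Bit 16: prefix='011' -> emit 'h', reset
Bit 17: prefix='1' (no match yet)
Bit 18: prefix='11' -> emit 'p', reset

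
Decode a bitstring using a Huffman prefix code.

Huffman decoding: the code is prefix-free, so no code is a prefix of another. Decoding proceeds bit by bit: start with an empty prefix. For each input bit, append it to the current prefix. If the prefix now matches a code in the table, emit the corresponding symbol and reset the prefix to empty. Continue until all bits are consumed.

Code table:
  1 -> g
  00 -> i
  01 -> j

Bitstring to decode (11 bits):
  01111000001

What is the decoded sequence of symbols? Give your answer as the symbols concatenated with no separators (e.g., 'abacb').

Answer: jgggiij

Derivation:
Bit 0: prefix='0' (no match yet)
Bit 1: prefix='01' -> emit 'j', reset
Bit 2: prefix='1' -> emit 'g', reset
Bit 3: prefix='1' -> emit 'g', reset
Bit 4: prefix='1' -> emit 'g', reset
Bit 5: prefix='0' (no match yet)
Bit 6: prefix='00' -> emit 'i', reset
Bit 7: prefix='0' (no match yet)
Bit 8: prefix='00' -> emit 'i', reset
Bit 9: prefix='0' (no match yet)
Bit 10: prefix='01' -> emit 'j', reset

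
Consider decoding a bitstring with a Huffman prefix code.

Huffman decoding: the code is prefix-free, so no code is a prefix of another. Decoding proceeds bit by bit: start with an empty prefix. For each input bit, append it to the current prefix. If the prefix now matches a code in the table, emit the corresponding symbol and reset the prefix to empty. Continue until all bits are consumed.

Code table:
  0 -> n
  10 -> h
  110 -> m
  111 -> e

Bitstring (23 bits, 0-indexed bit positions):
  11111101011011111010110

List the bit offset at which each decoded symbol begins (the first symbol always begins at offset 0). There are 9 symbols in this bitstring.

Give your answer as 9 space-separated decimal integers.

Answer: 0 3 6 7 9 12 15 18 20

Derivation:
Bit 0: prefix='1' (no match yet)
Bit 1: prefix='11' (no match yet)
Bit 2: prefix='111' -> emit 'e', reset
Bit 3: prefix='1' (no match yet)
Bit 4: prefix='11' (no match yet)
Bit 5: prefix='111' -> emit 'e', reset
Bit 6: prefix='0' -> emit 'n', reset
Bit 7: prefix='1' (no match yet)
Bit 8: prefix='10' -> emit 'h', reset
Bit 9: prefix='1' (no match yet)
Bit 10: prefix='11' (no match yet)
Bit 11: prefix='110' -> emit 'm', reset
Bit 12: prefix='1' (no match yet)
Bit 13: prefix='11' (no match yet)
Bit 14: prefix='111' -> emit 'e', reset
Bit 15: prefix='1' (no match yet)
Bit 16: prefix='11' (no match yet)
Bit 17: prefix='110' -> emit 'm', reset
Bit 18: prefix='1' (no match yet)
Bit 19: prefix='10' -> emit 'h', reset
Bit 20: prefix='1' (no match yet)
Bit 21: prefix='11' (no match yet)
Bit 22: prefix='110' -> emit 'm', reset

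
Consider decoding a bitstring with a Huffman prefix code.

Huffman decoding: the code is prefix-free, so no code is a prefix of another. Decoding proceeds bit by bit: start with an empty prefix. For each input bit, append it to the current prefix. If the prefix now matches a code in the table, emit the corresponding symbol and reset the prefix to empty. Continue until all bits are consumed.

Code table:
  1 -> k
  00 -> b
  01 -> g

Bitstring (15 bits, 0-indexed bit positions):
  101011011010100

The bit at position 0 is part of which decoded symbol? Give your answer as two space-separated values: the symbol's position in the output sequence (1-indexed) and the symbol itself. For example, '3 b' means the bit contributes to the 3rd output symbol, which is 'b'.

Answer: 1 k

Derivation:
Bit 0: prefix='1' -> emit 'k', reset
Bit 1: prefix='0' (no match yet)
Bit 2: prefix='01' -> emit 'g', reset
Bit 3: prefix='0' (no match yet)
Bit 4: prefix='01' -> emit 'g', reset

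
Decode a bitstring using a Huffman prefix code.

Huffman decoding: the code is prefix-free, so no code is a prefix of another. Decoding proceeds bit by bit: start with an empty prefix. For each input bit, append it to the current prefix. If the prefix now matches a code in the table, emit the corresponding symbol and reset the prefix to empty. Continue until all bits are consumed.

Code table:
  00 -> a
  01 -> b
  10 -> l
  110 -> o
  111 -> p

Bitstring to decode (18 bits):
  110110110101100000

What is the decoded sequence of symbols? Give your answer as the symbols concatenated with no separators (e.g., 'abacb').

Answer: oooloaa

Derivation:
Bit 0: prefix='1' (no match yet)
Bit 1: prefix='11' (no match yet)
Bit 2: prefix='110' -> emit 'o', reset
Bit 3: prefix='1' (no match yet)
Bit 4: prefix='11' (no match yet)
Bit 5: prefix='110' -> emit 'o', reset
Bit 6: prefix='1' (no match yet)
Bit 7: prefix='11' (no match yet)
Bit 8: prefix='110' -> emit 'o', reset
Bit 9: prefix='1' (no match yet)
Bit 10: prefix='10' -> emit 'l', reset
Bit 11: prefix='1' (no match yet)
Bit 12: prefix='11' (no match yet)
Bit 13: prefix='110' -> emit 'o', reset
Bit 14: prefix='0' (no match yet)
Bit 15: prefix='00' -> emit 'a', reset
Bit 16: prefix='0' (no match yet)
Bit 17: prefix='00' -> emit 'a', reset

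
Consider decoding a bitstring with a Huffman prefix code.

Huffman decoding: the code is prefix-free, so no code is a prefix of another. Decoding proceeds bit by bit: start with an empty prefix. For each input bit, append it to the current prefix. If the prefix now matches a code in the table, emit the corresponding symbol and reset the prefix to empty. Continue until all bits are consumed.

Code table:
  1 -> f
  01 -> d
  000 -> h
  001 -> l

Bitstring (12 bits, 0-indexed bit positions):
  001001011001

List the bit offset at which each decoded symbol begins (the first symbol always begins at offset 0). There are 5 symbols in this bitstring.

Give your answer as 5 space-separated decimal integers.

Bit 0: prefix='0' (no match yet)
Bit 1: prefix='00' (no match yet)
Bit 2: prefix='001' -> emit 'l', reset
Bit 3: prefix='0' (no match yet)
Bit 4: prefix='00' (no match yet)
Bit 5: prefix='001' -> emit 'l', reset
Bit 6: prefix='0' (no match yet)
Bit 7: prefix='01' -> emit 'd', reset
Bit 8: prefix='1' -> emit 'f', reset
Bit 9: prefix='0' (no match yet)
Bit 10: prefix='00' (no match yet)
Bit 11: prefix='001' -> emit 'l', reset

Answer: 0 3 6 8 9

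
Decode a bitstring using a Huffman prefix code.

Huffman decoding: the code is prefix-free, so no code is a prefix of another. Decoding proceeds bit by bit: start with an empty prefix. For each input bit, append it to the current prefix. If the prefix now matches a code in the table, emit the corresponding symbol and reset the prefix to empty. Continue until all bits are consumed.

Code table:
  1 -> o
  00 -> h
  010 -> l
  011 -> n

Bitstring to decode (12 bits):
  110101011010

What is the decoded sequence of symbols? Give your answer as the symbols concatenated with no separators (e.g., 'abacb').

Bit 0: prefix='1' -> emit 'o', reset
Bit 1: prefix='1' -> emit 'o', reset
Bit 2: prefix='0' (no match yet)
Bit 3: prefix='01' (no match yet)
Bit 4: prefix='010' -> emit 'l', reset
Bit 5: prefix='1' -> emit 'o', reset
Bit 6: prefix='0' (no match yet)
Bit 7: prefix='01' (no match yet)
Bit 8: prefix='011' -> emit 'n', reset
Bit 9: prefix='0' (no match yet)
Bit 10: prefix='01' (no match yet)
Bit 11: prefix='010' -> emit 'l', reset

Answer: oolonl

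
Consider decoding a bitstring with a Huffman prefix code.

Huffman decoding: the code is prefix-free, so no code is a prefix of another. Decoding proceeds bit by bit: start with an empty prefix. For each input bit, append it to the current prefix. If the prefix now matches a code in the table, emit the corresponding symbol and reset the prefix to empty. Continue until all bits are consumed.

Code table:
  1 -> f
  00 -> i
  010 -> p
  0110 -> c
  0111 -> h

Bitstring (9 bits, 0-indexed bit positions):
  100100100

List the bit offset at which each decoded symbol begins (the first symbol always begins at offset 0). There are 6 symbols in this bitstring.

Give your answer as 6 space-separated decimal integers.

Bit 0: prefix='1' -> emit 'f', reset
Bit 1: prefix='0' (no match yet)
Bit 2: prefix='00' -> emit 'i', reset
Bit 3: prefix='1' -> emit 'f', reset
Bit 4: prefix='0' (no match yet)
Bit 5: prefix='00' -> emit 'i', reset
Bit 6: prefix='1' -> emit 'f', reset
Bit 7: prefix='0' (no match yet)
Bit 8: prefix='00' -> emit 'i', reset

Answer: 0 1 3 4 6 7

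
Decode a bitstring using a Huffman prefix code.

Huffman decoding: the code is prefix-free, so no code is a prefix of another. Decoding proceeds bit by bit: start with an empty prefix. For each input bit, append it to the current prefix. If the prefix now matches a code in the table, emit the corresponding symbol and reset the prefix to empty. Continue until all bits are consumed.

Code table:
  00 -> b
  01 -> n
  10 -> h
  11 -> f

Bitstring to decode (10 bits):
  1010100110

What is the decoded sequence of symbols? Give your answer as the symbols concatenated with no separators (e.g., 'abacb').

Answer: hhhnh

Derivation:
Bit 0: prefix='1' (no match yet)
Bit 1: prefix='10' -> emit 'h', reset
Bit 2: prefix='1' (no match yet)
Bit 3: prefix='10' -> emit 'h', reset
Bit 4: prefix='1' (no match yet)
Bit 5: prefix='10' -> emit 'h', reset
Bit 6: prefix='0' (no match yet)
Bit 7: prefix='01' -> emit 'n', reset
Bit 8: prefix='1' (no match yet)
Bit 9: prefix='10' -> emit 'h', reset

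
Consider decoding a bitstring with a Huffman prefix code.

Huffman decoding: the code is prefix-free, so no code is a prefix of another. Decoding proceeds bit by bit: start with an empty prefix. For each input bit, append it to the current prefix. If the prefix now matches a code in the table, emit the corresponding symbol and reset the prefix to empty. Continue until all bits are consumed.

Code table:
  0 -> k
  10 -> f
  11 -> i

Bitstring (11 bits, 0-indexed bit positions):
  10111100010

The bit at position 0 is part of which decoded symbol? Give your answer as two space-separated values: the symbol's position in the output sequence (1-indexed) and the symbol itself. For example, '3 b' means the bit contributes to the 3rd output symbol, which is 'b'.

Bit 0: prefix='1' (no match yet)
Bit 1: prefix='10' -> emit 'f', reset
Bit 2: prefix='1' (no match yet)
Bit 3: prefix='11' -> emit 'i', reset
Bit 4: prefix='1' (no match yet)

Answer: 1 f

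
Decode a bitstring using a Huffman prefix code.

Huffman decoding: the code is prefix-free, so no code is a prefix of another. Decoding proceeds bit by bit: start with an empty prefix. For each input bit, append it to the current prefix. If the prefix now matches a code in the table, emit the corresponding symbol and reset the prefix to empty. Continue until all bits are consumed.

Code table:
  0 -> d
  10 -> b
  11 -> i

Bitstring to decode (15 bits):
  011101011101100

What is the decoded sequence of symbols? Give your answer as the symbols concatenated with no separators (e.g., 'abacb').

Answer: dibbibidd

Derivation:
Bit 0: prefix='0' -> emit 'd', reset
Bit 1: prefix='1' (no match yet)
Bit 2: prefix='11' -> emit 'i', reset
Bit 3: prefix='1' (no match yet)
Bit 4: prefix='10' -> emit 'b', reset
Bit 5: prefix='1' (no match yet)
Bit 6: prefix='10' -> emit 'b', reset
Bit 7: prefix='1' (no match yet)
Bit 8: prefix='11' -> emit 'i', reset
Bit 9: prefix='1' (no match yet)
Bit 10: prefix='10' -> emit 'b', reset
Bit 11: prefix='1' (no match yet)
Bit 12: prefix='11' -> emit 'i', reset
Bit 13: prefix='0' -> emit 'd', reset
Bit 14: prefix='0' -> emit 'd', reset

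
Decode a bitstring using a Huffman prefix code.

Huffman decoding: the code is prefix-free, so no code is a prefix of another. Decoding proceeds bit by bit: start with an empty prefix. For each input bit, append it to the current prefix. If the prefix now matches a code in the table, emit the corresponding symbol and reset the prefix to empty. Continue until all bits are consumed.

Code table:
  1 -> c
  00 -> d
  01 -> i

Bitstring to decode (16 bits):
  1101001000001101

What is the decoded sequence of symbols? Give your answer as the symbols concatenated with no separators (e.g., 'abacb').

Bit 0: prefix='1' -> emit 'c', reset
Bit 1: prefix='1' -> emit 'c', reset
Bit 2: prefix='0' (no match yet)
Bit 3: prefix='01' -> emit 'i', reset
Bit 4: prefix='0' (no match yet)
Bit 5: prefix='00' -> emit 'd', reset
Bit 6: prefix='1' -> emit 'c', reset
Bit 7: prefix='0' (no match yet)
Bit 8: prefix='00' -> emit 'd', reset
Bit 9: prefix='0' (no match yet)
Bit 10: prefix='00' -> emit 'd', reset
Bit 11: prefix='0' (no match yet)
Bit 12: prefix='01' -> emit 'i', reset
Bit 13: prefix='1' -> emit 'c', reset
Bit 14: prefix='0' (no match yet)
Bit 15: prefix='01' -> emit 'i', reset

Answer: ccidcddici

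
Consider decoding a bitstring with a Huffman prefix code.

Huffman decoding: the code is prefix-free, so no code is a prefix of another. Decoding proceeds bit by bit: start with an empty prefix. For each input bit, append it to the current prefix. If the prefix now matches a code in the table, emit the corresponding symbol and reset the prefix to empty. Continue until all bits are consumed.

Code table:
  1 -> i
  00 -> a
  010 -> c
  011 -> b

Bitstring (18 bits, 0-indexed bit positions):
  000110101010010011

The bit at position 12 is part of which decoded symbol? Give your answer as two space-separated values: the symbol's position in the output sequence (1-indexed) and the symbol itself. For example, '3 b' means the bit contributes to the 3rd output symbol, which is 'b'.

Answer: 6 c

Derivation:
Bit 0: prefix='0' (no match yet)
Bit 1: prefix='00' -> emit 'a', reset
Bit 2: prefix='0' (no match yet)
Bit 3: prefix='01' (no match yet)
Bit 4: prefix='011' -> emit 'b', reset
Bit 5: prefix='0' (no match yet)
Bit 6: prefix='01' (no match yet)
Bit 7: prefix='010' -> emit 'c', reset
Bit 8: prefix='1' -> emit 'i', reset
Bit 9: prefix='0' (no match yet)
Bit 10: prefix='01' (no match yet)
Bit 11: prefix='010' -> emit 'c', reset
Bit 12: prefix='0' (no match yet)
Bit 13: prefix='01' (no match yet)
Bit 14: prefix='010' -> emit 'c', reset
Bit 15: prefix='0' (no match yet)
Bit 16: prefix='01' (no match yet)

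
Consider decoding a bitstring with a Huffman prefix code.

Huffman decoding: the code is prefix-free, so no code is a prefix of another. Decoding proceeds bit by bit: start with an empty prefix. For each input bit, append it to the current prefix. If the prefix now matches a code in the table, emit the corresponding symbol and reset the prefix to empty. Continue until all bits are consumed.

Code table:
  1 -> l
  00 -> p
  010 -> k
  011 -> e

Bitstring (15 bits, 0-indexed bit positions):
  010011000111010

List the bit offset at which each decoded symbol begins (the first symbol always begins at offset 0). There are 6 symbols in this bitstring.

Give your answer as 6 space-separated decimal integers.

Bit 0: prefix='0' (no match yet)
Bit 1: prefix='01' (no match yet)
Bit 2: prefix='010' -> emit 'k', reset
Bit 3: prefix='0' (no match yet)
Bit 4: prefix='01' (no match yet)
Bit 5: prefix='011' -> emit 'e', reset
Bit 6: prefix='0' (no match yet)
Bit 7: prefix='00' -> emit 'p', reset
Bit 8: prefix='0' (no match yet)
Bit 9: prefix='01' (no match yet)
Bit 10: prefix='011' -> emit 'e', reset
Bit 11: prefix='1' -> emit 'l', reset
Bit 12: prefix='0' (no match yet)
Bit 13: prefix='01' (no match yet)
Bit 14: prefix='010' -> emit 'k', reset

Answer: 0 3 6 8 11 12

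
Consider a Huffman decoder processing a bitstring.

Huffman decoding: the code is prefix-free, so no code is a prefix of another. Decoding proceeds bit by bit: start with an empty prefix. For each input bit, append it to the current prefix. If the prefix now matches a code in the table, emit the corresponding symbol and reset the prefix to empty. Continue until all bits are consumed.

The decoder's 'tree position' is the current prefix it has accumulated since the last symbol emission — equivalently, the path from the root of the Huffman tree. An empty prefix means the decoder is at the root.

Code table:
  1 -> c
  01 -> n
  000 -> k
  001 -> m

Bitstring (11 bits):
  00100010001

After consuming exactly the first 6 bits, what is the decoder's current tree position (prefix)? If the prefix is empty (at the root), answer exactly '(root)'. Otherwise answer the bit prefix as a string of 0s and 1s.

Answer: (root)

Derivation:
Bit 0: prefix='0' (no match yet)
Bit 1: prefix='00' (no match yet)
Bit 2: prefix='001' -> emit 'm', reset
Bit 3: prefix='0' (no match yet)
Bit 4: prefix='00' (no match yet)
Bit 5: prefix='000' -> emit 'k', reset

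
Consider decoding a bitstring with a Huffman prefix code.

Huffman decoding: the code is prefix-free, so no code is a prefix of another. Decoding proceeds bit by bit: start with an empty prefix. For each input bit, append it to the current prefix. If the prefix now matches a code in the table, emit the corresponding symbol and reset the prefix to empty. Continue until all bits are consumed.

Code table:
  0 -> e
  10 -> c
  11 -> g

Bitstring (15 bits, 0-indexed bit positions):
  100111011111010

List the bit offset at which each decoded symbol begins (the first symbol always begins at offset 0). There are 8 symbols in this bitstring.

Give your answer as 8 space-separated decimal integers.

Answer: 0 2 3 5 7 9 11 13

Derivation:
Bit 0: prefix='1' (no match yet)
Bit 1: prefix='10' -> emit 'c', reset
Bit 2: prefix='0' -> emit 'e', reset
Bit 3: prefix='1' (no match yet)
Bit 4: prefix='11' -> emit 'g', reset
Bit 5: prefix='1' (no match yet)
Bit 6: prefix='10' -> emit 'c', reset
Bit 7: prefix='1' (no match yet)
Bit 8: prefix='11' -> emit 'g', reset
Bit 9: prefix='1' (no match yet)
Bit 10: prefix='11' -> emit 'g', reset
Bit 11: prefix='1' (no match yet)
Bit 12: prefix='10' -> emit 'c', reset
Bit 13: prefix='1' (no match yet)
Bit 14: prefix='10' -> emit 'c', reset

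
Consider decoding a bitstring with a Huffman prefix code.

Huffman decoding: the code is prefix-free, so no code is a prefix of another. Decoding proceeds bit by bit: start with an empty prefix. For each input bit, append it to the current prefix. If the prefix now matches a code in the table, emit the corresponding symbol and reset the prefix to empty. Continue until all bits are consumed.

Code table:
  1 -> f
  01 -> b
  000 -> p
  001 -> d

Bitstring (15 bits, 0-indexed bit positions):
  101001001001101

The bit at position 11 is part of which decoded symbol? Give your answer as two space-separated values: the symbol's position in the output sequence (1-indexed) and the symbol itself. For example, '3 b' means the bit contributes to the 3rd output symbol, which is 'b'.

Answer: 5 d

Derivation:
Bit 0: prefix='1' -> emit 'f', reset
Bit 1: prefix='0' (no match yet)
Bit 2: prefix='01' -> emit 'b', reset
Bit 3: prefix='0' (no match yet)
Bit 4: prefix='00' (no match yet)
Bit 5: prefix='001' -> emit 'd', reset
Bit 6: prefix='0' (no match yet)
Bit 7: prefix='00' (no match yet)
Bit 8: prefix='001' -> emit 'd', reset
Bit 9: prefix='0' (no match yet)
Bit 10: prefix='00' (no match yet)
Bit 11: prefix='001' -> emit 'd', reset
Bit 12: prefix='1' -> emit 'f', reset
Bit 13: prefix='0' (no match yet)
Bit 14: prefix='01' -> emit 'b', reset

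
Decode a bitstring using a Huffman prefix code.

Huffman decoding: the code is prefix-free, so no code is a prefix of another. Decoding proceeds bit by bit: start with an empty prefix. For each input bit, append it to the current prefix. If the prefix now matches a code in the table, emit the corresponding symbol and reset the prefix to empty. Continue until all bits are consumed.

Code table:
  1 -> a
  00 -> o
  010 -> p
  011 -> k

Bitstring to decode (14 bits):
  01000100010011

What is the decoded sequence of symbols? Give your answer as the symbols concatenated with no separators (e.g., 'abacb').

Answer: poaopk

Derivation:
Bit 0: prefix='0' (no match yet)
Bit 1: prefix='01' (no match yet)
Bit 2: prefix='010' -> emit 'p', reset
Bit 3: prefix='0' (no match yet)
Bit 4: prefix='00' -> emit 'o', reset
Bit 5: prefix='1' -> emit 'a', reset
Bit 6: prefix='0' (no match yet)
Bit 7: prefix='00' -> emit 'o', reset
Bit 8: prefix='0' (no match yet)
Bit 9: prefix='01' (no match yet)
Bit 10: prefix='010' -> emit 'p', reset
Bit 11: prefix='0' (no match yet)
Bit 12: prefix='01' (no match yet)
Bit 13: prefix='011' -> emit 'k', reset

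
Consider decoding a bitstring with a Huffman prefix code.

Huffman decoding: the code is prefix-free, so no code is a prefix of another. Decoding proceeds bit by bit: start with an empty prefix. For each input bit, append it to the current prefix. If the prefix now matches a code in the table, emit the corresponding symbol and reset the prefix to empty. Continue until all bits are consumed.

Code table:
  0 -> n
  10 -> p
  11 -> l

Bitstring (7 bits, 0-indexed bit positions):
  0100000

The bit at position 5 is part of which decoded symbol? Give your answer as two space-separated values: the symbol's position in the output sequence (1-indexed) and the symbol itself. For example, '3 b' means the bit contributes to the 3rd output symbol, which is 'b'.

Answer: 5 n

Derivation:
Bit 0: prefix='0' -> emit 'n', reset
Bit 1: prefix='1' (no match yet)
Bit 2: prefix='10' -> emit 'p', reset
Bit 3: prefix='0' -> emit 'n', reset
Bit 4: prefix='0' -> emit 'n', reset
Bit 5: prefix='0' -> emit 'n', reset
Bit 6: prefix='0' -> emit 'n', reset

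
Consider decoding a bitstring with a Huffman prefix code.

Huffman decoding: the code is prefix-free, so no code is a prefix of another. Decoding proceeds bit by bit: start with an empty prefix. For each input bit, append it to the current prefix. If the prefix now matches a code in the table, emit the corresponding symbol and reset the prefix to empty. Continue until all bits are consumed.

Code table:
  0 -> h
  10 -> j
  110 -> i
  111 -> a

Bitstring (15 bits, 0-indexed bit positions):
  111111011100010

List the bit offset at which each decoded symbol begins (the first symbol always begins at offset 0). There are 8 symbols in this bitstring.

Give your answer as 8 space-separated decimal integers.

Bit 0: prefix='1' (no match yet)
Bit 1: prefix='11' (no match yet)
Bit 2: prefix='111' -> emit 'a', reset
Bit 3: prefix='1' (no match yet)
Bit 4: prefix='11' (no match yet)
Bit 5: prefix='111' -> emit 'a', reset
Bit 6: prefix='0' -> emit 'h', reset
Bit 7: prefix='1' (no match yet)
Bit 8: prefix='11' (no match yet)
Bit 9: prefix='111' -> emit 'a', reset
Bit 10: prefix='0' -> emit 'h', reset
Bit 11: prefix='0' -> emit 'h', reset
Bit 12: prefix='0' -> emit 'h', reset
Bit 13: prefix='1' (no match yet)
Bit 14: prefix='10' -> emit 'j', reset

Answer: 0 3 6 7 10 11 12 13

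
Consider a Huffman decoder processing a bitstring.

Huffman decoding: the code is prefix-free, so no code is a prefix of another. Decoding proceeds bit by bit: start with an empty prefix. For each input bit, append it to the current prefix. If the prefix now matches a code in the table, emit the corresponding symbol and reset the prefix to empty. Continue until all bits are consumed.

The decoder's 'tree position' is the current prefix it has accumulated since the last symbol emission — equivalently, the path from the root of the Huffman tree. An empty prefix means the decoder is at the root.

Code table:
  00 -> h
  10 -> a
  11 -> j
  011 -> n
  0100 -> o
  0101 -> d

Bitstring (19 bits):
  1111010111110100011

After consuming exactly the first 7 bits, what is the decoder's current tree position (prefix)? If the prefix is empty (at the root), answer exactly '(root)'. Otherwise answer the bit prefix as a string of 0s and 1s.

Answer: 010

Derivation:
Bit 0: prefix='1' (no match yet)
Bit 1: prefix='11' -> emit 'j', reset
Bit 2: prefix='1' (no match yet)
Bit 3: prefix='11' -> emit 'j', reset
Bit 4: prefix='0' (no match yet)
Bit 5: prefix='01' (no match yet)
Bit 6: prefix='010' (no match yet)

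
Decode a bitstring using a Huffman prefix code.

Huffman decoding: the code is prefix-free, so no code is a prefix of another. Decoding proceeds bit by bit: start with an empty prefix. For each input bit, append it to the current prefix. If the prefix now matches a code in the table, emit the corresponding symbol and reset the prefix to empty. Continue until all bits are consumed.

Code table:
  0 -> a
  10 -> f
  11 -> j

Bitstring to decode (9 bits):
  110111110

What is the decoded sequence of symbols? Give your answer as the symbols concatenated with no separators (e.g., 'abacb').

Answer: jajjf

Derivation:
Bit 0: prefix='1' (no match yet)
Bit 1: prefix='11' -> emit 'j', reset
Bit 2: prefix='0' -> emit 'a', reset
Bit 3: prefix='1' (no match yet)
Bit 4: prefix='11' -> emit 'j', reset
Bit 5: prefix='1' (no match yet)
Bit 6: prefix='11' -> emit 'j', reset
Bit 7: prefix='1' (no match yet)
Bit 8: prefix='10' -> emit 'f', reset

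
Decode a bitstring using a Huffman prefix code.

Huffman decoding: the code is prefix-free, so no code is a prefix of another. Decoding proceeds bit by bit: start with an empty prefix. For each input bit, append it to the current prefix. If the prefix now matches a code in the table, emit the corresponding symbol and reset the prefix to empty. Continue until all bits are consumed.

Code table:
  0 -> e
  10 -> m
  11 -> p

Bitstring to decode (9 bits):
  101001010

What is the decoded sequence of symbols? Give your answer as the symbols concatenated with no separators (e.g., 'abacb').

Answer: mmemm

Derivation:
Bit 0: prefix='1' (no match yet)
Bit 1: prefix='10' -> emit 'm', reset
Bit 2: prefix='1' (no match yet)
Bit 3: prefix='10' -> emit 'm', reset
Bit 4: prefix='0' -> emit 'e', reset
Bit 5: prefix='1' (no match yet)
Bit 6: prefix='10' -> emit 'm', reset
Bit 7: prefix='1' (no match yet)
Bit 8: prefix='10' -> emit 'm', reset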